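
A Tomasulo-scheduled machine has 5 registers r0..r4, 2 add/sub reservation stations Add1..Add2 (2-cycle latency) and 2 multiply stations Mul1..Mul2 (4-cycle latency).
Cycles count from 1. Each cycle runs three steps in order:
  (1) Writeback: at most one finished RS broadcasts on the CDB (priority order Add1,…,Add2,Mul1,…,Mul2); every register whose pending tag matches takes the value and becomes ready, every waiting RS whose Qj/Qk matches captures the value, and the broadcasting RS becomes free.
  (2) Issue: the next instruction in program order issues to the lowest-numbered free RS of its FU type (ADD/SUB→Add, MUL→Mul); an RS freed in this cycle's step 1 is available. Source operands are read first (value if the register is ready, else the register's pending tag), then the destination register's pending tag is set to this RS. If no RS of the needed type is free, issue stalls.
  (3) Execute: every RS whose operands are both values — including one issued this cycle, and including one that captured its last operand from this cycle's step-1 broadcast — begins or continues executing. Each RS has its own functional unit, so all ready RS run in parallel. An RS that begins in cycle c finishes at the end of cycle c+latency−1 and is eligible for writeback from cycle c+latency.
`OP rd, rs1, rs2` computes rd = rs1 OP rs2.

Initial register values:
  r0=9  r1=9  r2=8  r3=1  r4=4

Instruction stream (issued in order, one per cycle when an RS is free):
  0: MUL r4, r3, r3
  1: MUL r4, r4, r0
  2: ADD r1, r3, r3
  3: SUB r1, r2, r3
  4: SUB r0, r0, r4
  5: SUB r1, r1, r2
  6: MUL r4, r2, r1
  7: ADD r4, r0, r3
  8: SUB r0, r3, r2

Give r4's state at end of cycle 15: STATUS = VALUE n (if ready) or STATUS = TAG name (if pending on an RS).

c1: issue MUL r4<-Mul1 | r0:9,r1:9,r2:8,r3:1,r4:Mul1
c2: issue MUL r4<-Mul2 | r0:9,r1:9,r2:8,r3:1,r4:Mul2
c3: issue ADD r1<-Add1 | r0:9,r1:Add1,r2:8,r3:1,r4:Mul2
c4: issue SUB r1<-Add2 | r0:9,r1:Add2,r2:8,r3:1,r4:Mul2
c5: CDB Add1=2; issue SUB r0<-Add1 | r0:Add1,r1:Add2,r2:8,r3:1,r4:Mul2
c6: CDB Add2=7; issue SUB r1<-Add2 | r0:Add1,r1:Add2,r2:8,r3:1,r4:Mul2
c7: CDB Mul1=1; issue MUL r4<-Mul1 | r0:Add1,r1:Add2,r2:8,r3:1,r4:Mul1
c8: CDB Add2=-1; issue ADD r4<-Add2 | r0:Add1,r1:-1,r2:8,r3:1,r4:Add2
c9: stall | r0:Add1,r1:-1,r2:8,r3:1,r4:Add2
c10: stall | r0:Add1,r1:-1,r2:8,r3:1,r4:Add2
c11: CDB Mul2=9; stall | r0:Add1,r1:-1,r2:8,r3:1,r4:Add2
c12: CDB Mul1=-8; stall | r0:Add1,r1:-1,r2:8,r3:1,r4:Add2
c13: CDB Add1=0; issue SUB r0<-Add1 | r0:Add1,r1:-1,r2:8,r3:1,r4:Add2
c14: - | r0:Add1,r1:-1,r2:8,r3:1,r4:Add2
c15: CDB Add1=-7 | r0:-7,r1:-1,r2:8,r3:1,r4:Add2

STATUS = TAG Add2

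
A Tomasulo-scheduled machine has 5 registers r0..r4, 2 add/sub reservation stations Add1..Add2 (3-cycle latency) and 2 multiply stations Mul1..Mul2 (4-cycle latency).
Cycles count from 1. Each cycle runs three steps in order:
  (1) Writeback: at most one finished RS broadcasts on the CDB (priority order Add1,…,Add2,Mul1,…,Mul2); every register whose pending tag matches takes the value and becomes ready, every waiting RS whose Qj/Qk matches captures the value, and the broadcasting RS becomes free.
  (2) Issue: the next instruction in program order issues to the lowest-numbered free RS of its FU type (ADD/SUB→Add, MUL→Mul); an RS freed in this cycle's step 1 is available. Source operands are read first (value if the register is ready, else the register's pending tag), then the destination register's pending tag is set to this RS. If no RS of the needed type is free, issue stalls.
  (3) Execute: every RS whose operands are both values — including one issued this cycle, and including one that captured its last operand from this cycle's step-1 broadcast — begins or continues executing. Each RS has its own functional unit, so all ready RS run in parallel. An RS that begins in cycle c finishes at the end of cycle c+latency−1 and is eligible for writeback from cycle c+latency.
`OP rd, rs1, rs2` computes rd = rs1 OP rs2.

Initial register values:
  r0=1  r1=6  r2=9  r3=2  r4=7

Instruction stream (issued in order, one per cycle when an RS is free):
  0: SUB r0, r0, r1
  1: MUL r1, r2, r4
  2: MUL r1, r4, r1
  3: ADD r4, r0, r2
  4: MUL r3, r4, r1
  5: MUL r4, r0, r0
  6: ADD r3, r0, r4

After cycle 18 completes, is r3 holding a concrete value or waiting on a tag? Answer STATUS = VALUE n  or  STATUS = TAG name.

STATUS = VALUE 20

  c1: issue SUB r0<-Add1  regs: r0:Add1,r1:6,r2:9,r3:2,r4:7
  c2: issue MUL r1<-Mul1  regs: r0:Add1,r1:Mul1,r2:9,r3:2,r4:7
  c3: issue MUL r1<-Mul2  regs: r0:Add1,r1:Mul2,r2:9,r3:2,r4:7
  c4: CDB Add1=-5; issue ADD r4<-Add1  regs: r0:-5,r1:Mul2,r2:9,r3:2,r4:Add1
  c5: stall  regs: r0:-5,r1:Mul2,r2:9,r3:2,r4:Add1
  c6: CDB Mul1=63; issue MUL r3<-Mul1  regs: r0:-5,r1:Mul2,r2:9,r3:Mul1,r4:Add1
  c7: CDB Add1=4; stall  regs: r0:-5,r1:Mul2,r2:9,r3:Mul1,r4:4
  c8: stall  regs: r0:-5,r1:Mul2,r2:9,r3:Mul1,r4:4
  c9: stall  regs: r0:-5,r1:Mul2,r2:9,r3:Mul1,r4:4
  c10: CDB Mul2=441; issue MUL r4<-Mul2  regs: r0:-5,r1:441,r2:9,r3:Mul1,r4:Mul2
  c11: issue ADD r3<-Add1  regs: r0:-5,r1:441,r2:9,r3:Add1,r4:Mul2
  c12: -  regs: r0:-5,r1:441,r2:9,r3:Add1,r4:Mul2
  c13: -  regs: r0:-5,r1:441,r2:9,r3:Add1,r4:Mul2
  c14: CDB Mul1=1764  regs: r0:-5,r1:441,r2:9,r3:Add1,r4:Mul2
  c15: CDB Mul2=25  regs: r0:-5,r1:441,r2:9,r3:Add1,r4:25
  c16: -  regs: r0:-5,r1:441,r2:9,r3:Add1,r4:25
  c17: -  regs: r0:-5,r1:441,r2:9,r3:Add1,r4:25
  c18: CDB Add1=20  regs: r0:-5,r1:441,r2:9,r3:20,r4:25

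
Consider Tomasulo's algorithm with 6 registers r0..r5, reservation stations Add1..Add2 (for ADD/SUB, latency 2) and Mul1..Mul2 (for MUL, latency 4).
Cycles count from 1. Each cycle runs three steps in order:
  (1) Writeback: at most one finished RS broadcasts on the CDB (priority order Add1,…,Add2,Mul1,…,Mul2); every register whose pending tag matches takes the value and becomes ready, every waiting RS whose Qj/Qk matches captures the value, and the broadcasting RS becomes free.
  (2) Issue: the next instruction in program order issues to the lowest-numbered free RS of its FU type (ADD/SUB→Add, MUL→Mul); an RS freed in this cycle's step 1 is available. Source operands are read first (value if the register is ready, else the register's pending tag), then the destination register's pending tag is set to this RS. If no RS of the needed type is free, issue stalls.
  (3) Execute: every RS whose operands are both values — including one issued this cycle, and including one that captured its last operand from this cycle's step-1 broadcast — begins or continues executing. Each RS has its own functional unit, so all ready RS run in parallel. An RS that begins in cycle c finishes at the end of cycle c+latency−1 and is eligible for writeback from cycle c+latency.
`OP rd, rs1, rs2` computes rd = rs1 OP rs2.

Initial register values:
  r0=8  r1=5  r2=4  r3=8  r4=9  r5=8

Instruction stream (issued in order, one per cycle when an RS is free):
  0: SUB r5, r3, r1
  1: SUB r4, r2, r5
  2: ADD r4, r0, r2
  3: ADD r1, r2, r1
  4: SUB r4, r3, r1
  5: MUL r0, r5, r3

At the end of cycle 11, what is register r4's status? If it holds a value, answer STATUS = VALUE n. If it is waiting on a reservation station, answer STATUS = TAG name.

c1: issue SUB r5<-Add1 | r0:8,r1:5,r2:4,r3:8,r4:9,r5:Add1
c2: issue SUB r4<-Add2 | r0:8,r1:5,r2:4,r3:8,r4:Add2,r5:Add1
c3: CDB Add1=3; issue ADD r4<-Add1 | r0:8,r1:5,r2:4,r3:8,r4:Add1,r5:3
c4: stall | r0:8,r1:5,r2:4,r3:8,r4:Add1,r5:3
c5: CDB Add1=12; issue ADD r1<-Add1 | r0:8,r1:Add1,r2:4,r3:8,r4:12,r5:3
c6: CDB Add2=1; issue SUB r4<-Add2 | r0:8,r1:Add1,r2:4,r3:8,r4:Add2,r5:3
c7: CDB Add1=9; issue MUL r0<-Mul1 | r0:Mul1,r1:9,r2:4,r3:8,r4:Add2,r5:3
c8: - | r0:Mul1,r1:9,r2:4,r3:8,r4:Add2,r5:3
c9: CDB Add2=-1 | r0:Mul1,r1:9,r2:4,r3:8,r4:-1,r5:3
c10: - | r0:Mul1,r1:9,r2:4,r3:8,r4:-1,r5:3
c11: CDB Mul1=24 | r0:24,r1:9,r2:4,r3:8,r4:-1,r5:3

STATUS = VALUE -1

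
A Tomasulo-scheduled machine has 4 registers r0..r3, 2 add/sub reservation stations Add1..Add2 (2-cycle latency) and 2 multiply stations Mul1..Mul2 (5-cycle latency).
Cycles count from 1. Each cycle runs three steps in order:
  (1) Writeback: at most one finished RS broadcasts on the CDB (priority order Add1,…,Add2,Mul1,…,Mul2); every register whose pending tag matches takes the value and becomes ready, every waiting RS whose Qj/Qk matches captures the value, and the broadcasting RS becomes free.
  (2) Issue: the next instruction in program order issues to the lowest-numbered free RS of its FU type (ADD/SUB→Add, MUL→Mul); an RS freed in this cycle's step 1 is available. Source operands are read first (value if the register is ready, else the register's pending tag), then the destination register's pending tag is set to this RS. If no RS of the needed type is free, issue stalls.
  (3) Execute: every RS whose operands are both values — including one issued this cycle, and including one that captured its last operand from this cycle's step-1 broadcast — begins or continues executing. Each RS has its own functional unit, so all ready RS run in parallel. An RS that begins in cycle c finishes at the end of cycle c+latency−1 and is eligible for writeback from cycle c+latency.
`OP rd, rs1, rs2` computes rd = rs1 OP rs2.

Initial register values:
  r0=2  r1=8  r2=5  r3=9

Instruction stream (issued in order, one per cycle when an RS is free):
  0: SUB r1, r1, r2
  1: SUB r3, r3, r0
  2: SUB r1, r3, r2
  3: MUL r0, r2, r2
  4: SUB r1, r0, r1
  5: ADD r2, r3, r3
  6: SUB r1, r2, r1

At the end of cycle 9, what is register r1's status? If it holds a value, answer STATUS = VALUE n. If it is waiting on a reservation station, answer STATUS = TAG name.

STATUS = TAG Add1

  c1: issue SUB r1<-Add1  regs: r0:2,r1:Add1,r2:5,r3:9
  c2: issue SUB r3<-Add2  regs: r0:2,r1:Add1,r2:5,r3:Add2
  c3: CDB Add1=3; issue SUB r1<-Add1  regs: r0:2,r1:Add1,r2:5,r3:Add2
  c4: CDB Add2=7; issue MUL r0<-Mul1  regs: r0:Mul1,r1:Add1,r2:5,r3:7
  c5: issue SUB r1<-Add2  regs: r0:Mul1,r1:Add2,r2:5,r3:7
  c6: CDB Add1=2; issue ADD r2<-Add1  regs: r0:Mul1,r1:Add2,r2:Add1,r3:7
  c7: stall  regs: r0:Mul1,r1:Add2,r2:Add1,r3:7
  c8: CDB Add1=14; issue SUB r1<-Add1  regs: r0:Mul1,r1:Add1,r2:14,r3:7
  c9: CDB Mul1=25  regs: r0:25,r1:Add1,r2:14,r3:7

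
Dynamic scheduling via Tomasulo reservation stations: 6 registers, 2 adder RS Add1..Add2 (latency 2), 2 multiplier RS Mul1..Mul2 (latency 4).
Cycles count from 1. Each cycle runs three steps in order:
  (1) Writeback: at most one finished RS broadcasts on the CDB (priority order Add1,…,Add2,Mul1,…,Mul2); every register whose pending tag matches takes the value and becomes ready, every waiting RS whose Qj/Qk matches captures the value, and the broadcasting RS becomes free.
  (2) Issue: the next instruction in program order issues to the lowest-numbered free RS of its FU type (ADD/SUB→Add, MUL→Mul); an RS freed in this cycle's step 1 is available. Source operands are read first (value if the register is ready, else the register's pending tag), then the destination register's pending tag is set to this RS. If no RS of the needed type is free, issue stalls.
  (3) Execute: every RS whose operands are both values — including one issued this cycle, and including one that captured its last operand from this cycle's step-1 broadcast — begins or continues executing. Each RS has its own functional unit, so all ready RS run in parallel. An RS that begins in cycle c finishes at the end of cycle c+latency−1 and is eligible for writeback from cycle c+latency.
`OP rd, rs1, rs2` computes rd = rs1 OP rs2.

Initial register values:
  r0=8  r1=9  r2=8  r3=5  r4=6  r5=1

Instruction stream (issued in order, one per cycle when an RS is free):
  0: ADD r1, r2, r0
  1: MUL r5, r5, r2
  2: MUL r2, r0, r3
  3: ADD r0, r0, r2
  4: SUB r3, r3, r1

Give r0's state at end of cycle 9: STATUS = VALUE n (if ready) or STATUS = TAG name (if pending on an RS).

STATUS = TAG Add1

c1: issue ADD r1<-Add1 | r0:8,r1:Add1,r2:8,r3:5,r4:6,r5:1
c2: issue MUL r5<-Mul1 | r0:8,r1:Add1,r2:8,r3:5,r4:6,r5:Mul1
c3: CDB Add1=16; issue MUL r2<-Mul2 | r0:8,r1:16,r2:Mul2,r3:5,r4:6,r5:Mul1
c4: issue ADD r0<-Add1 | r0:Add1,r1:16,r2:Mul2,r3:5,r4:6,r5:Mul1
c5: issue SUB r3<-Add2 | r0:Add1,r1:16,r2:Mul2,r3:Add2,r4:6,r5:Mul1
c6: CDB Mul1=8 | r0:Add1,r1:16,r2:Mul2,r3:Add2,r4:6,r5:8
c7: CDB Add2=-11 | r0:Add1,r1:16,r2:Mul2,r3:-11,r4:6,r5:8
c8: CDB Mul2=40 | r0:Add1,r1:16,r2:40,r3:-11,r4:6,r5:8
c9: - | r0:Add1,r1:16,r2:40,r3:-11,r4:6,r5:8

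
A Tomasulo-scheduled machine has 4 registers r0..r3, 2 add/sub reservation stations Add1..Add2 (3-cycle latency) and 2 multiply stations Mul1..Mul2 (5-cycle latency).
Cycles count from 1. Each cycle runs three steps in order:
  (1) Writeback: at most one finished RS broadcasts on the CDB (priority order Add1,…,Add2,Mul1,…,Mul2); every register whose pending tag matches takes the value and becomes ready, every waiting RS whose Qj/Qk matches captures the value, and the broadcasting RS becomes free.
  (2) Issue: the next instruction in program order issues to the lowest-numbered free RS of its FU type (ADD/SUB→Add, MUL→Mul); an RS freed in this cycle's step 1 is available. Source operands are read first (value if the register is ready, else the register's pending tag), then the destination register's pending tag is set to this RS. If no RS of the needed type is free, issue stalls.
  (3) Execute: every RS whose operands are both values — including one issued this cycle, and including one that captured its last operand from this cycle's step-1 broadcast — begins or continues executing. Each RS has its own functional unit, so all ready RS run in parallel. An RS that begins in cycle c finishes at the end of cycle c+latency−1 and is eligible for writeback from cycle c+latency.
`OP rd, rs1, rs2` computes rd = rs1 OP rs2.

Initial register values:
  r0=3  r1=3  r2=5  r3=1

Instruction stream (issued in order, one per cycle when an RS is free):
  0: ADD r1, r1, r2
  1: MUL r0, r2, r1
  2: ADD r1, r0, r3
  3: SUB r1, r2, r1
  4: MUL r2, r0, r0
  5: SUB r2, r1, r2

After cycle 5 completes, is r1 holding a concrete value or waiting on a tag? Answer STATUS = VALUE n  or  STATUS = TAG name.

  c1: issue ADD r1<-Add1  regs: r0:3,r1:Add1,r2:5,r3:1
  c2: issue MUL r0<-Mul1  regs: r0:Mul1,r1:Add1,r2:5,r3:1
  c3: issue ADD r1<-Add2  regs: r0:Mul1,r1:Add2,r2:5,r3:1
  c4: CDB Add1=8; issue SUB r1<-Add1  regs: r0:Mul1,r1:Add1,r2:5,r3:1
  c5: issue MUL r2<-Mul2  regs: r0:Mul1,r1:Add1,r2:Mul2,r3:1

STATUS = TAG Add1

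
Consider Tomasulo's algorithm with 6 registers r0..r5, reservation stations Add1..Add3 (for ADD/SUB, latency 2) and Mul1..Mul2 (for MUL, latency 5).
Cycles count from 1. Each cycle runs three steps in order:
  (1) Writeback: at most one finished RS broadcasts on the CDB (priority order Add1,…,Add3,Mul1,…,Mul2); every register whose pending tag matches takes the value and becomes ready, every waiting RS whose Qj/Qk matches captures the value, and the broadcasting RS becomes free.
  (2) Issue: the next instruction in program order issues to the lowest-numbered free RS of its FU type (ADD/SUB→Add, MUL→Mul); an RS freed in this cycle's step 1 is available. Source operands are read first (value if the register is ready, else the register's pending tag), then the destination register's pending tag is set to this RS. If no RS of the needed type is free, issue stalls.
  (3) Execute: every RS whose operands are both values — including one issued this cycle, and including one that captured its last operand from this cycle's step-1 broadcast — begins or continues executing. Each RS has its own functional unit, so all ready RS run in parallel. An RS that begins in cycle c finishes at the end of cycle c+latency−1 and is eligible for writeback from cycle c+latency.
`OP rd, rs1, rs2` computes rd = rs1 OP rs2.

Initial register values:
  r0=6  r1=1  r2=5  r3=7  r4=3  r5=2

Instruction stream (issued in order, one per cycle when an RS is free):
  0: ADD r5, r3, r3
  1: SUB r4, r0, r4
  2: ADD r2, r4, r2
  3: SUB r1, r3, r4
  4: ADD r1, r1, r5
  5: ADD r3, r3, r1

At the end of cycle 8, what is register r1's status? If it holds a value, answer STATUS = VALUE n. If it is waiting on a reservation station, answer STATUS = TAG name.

cycle 1: issue ADD r5<-Add1 // r0:6,r1:1,r2:5,r3:7,r4:3,r5:Add1
cycle 2: issue SUB r4<-Add2 // r0:6,r1:1,r2:5,r3:7,r4:Add2,r5:Add1
cycle 3: CDB Add1=14; issue ADD r2<-Add1 // r0:6,r1:1,r2:Add1,r3:7,r4:Add2,r5:14
cycle 4: CDB Add2=3; issue SUB r1<-Add2 // r0:6,r1:Add2,r2:Add1,r3:7,r4:3,r5:14
cycle 5: issue ADD r1<-Add3 // r0:6,r1:Add3,r2:Add1,r3:7,r4:3,r5:14
cycle 6: CDB Add1=8; issue ADD r3<-Add1 // r0:6,r1:Add3,r2:8,r3:Add1,r4:3,r5:14
cycle 7: CDB Add2=4 // r0:6,r1:Add3,r2:8,r3:Add1,r4:3,r5:14
cycle 8: - // r0:6,r1:Add3,r2:8,r3:Add1,r4:3,r5:14

STATUS = TAG Add3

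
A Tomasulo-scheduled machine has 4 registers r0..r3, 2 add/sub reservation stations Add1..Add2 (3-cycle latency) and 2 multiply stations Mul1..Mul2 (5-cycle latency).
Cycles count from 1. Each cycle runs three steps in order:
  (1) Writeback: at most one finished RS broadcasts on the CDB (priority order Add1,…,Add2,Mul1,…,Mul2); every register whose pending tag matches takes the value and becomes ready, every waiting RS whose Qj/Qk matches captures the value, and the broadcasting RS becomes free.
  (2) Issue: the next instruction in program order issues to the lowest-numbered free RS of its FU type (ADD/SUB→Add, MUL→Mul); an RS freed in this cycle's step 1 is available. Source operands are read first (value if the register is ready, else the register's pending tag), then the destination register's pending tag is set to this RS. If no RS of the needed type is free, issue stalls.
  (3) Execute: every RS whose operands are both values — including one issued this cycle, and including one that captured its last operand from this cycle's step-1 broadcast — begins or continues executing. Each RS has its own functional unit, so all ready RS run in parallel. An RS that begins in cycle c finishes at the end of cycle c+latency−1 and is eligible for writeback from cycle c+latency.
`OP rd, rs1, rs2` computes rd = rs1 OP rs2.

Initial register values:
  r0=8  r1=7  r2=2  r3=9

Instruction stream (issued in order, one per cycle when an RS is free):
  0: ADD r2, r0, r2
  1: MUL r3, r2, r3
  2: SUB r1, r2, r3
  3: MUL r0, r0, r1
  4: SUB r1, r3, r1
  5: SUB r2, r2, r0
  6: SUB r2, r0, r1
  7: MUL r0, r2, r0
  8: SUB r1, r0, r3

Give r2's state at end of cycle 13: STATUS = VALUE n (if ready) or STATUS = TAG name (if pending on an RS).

c1: issue ADD r2<-Add1 | r0:8,r1:7,r2:Add1,r3:9
c2: issue MUL r3<-Mul1 | r0:8,r1:7,r2:Add1,r3:Mul1
c3: issue SUB r1<-Add2 | r0:8,r1:Add2,r2:Add1,r3:Mul1
c4: CDB Add1=10; issue MUL r0<-Mul2 | r0:Mul2,r1:Add2,r2:10,r3:Mul1
c5: issue SUB r1<-Add1 | r0:Mul2,r1:Add1,r2:10,r3:Mul1
c6: stall | r0:Mul2,r1:Add1,r2:10,r3:Mul1
c7: stall | r0:Mul2,r1:Add1,r2:10,r3:Mul1
c8: stall | r0:Mul2,r1:Add1,r2:10,r3:Mul1
c9: CDB Mul1=90; stall | r0:Mul2,r1:Add1,r2:10,r3:90
c10: stall | r0:Mul2,r1:Add1,r2:10,r3:90
c11: stall | r0:Mul2,r1:Add1,r2:10,r3:90
c12: CDB Add2=-80; issue SUB r2<-Add2 | r0:Mul2,r1:Add1,r2:Add2,r3:90
c13: stall | r0:Mul2,r1:Add1,r2:Add2,r3:90

STATUS = TAG Add2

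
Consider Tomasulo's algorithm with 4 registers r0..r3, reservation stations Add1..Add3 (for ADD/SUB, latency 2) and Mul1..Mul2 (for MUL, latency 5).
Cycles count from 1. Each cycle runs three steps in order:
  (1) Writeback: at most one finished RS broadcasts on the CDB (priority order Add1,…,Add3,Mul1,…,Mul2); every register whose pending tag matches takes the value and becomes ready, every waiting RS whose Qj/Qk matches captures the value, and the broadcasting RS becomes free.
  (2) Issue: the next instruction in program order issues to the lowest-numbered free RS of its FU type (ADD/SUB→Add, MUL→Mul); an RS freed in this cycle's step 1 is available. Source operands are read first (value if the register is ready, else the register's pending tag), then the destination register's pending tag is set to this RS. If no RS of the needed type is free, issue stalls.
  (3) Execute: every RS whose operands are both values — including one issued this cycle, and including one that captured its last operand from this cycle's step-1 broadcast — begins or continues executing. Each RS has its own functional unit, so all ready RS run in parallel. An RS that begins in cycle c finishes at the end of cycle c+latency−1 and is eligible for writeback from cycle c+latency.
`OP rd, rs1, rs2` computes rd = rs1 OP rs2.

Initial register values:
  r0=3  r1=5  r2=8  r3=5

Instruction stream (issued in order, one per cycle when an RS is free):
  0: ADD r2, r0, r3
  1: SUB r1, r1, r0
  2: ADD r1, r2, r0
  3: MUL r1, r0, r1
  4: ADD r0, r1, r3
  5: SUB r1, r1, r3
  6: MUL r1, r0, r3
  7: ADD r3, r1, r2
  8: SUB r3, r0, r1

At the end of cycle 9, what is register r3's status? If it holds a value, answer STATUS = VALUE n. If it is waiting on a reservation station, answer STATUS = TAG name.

STATUS = TAG Add3

c1: issue ADD r2<-Add1 | r0:3,r1:5,r2:Add1,r3:5
c2: issue SUB r1<-Add2 | r0:3,r1:Add2,r2:Add1,r3:5
c3: CDB Add1=8; issue ADD r1<-Add1 | r0:3,r1:Add1,r2:8,r3:5
c4: CDB Add2=2; issue MUL r1<-Mul1 | r0:3,r1:Mul1,r2:8,r3:5
c5: CDB Add1=11; issue ADD r0<-Add1 | r0:Add1,r1:Mul1,r2:8,r3:5
c6: issue SUB r1<-Add2 | r0:Add1,r1:Add2,r2:8,r3:5
c7: issue MUL r1<-Mul2 | r0:Add1,r1:Mul2,r2:8,r3:5
c8: issue ADD r3<-Add3 | r0:Add1,r1:Mul2,r2:8,r3:Add3
c9: stall | r0:Add1,r1:Mul2,r2:8,r3:Add3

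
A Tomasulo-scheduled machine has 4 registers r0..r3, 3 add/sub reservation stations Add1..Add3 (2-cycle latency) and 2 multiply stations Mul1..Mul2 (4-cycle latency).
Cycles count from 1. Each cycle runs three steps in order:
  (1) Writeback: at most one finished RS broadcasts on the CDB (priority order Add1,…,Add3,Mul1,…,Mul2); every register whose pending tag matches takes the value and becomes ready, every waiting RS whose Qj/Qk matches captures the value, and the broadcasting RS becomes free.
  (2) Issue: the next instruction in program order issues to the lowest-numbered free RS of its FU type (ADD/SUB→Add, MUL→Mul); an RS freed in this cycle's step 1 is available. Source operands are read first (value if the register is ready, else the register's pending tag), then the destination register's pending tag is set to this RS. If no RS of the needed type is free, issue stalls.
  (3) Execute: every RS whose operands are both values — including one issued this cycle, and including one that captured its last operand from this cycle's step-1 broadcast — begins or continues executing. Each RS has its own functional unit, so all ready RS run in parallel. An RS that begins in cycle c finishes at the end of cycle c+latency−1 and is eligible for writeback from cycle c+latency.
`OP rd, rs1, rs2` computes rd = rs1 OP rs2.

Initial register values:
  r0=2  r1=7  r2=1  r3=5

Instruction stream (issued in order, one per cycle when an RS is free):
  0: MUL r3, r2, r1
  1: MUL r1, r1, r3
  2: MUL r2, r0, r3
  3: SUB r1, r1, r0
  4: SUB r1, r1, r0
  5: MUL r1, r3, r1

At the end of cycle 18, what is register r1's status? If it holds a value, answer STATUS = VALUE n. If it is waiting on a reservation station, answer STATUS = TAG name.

  c1: issue MUL r3<-Mul1  regs: r0:2,r1:7,r2:1,r3:Mul1
  c2: issue MUL r1<-Mul2  regs: r0:2,r1:Mul2,r2:1,r3:Mul1
  c3: stall  regs: r0:2,r1:Mul2,r2:1,r3:Mul1
  c4: stall  regs: r0:2,r1:Mul2,r2:1,r3:Mul1
  c5: CDB Mul1=7; issue MUL r2<-Mul1  regs: r0:2,r1:Mul2,r2:Mul1,r3:7
  c6: issue SUB r1<-Add1  regs: r0:2,r1:Add1,r2:Mul1,r3:7
  c7: issue SUB r1<-Add2  regs: r0:2,r1:Add2,r2:Mul1,r3:7
  c8: stall  regs: r0:2,r1:Add2,r2:Mul1,r3:7
  c9: CDB Mul1=14; issue MUL r1<-Mul1  regs: r0:2,r1:Mul1,r2:14,r3:7
  c10: CDB Mul2=49  regs: r0:2,r1:Mul1,r2:14,r3:7
  c11: -  regs: r0:2,r1:Mul1,r2:14,r3:7
  c12: CDB Add1=47  regs: r0:2,r1:Mul1,r2:14,r3:7
  c13: -  regs: r0:2,r1:Mul1,r2:14,r3:7
  c14: CDB Add2=45  regs: r0:2,r1:Mul1,r2:14,r3:7
  c15: -  regs: r0:2,r1:Mul1,r2:14,r3:7
  c16: -  regs: r0:2,r1:Mul1,r2:14,r3:7
  c17: -  regs: r0:2,r1:Mul1,r2:14,r3:7
  c18: CDB Mul1=315  regs: r0:2,r1:315,r2:14,r3:7

STATUS = VALUE 315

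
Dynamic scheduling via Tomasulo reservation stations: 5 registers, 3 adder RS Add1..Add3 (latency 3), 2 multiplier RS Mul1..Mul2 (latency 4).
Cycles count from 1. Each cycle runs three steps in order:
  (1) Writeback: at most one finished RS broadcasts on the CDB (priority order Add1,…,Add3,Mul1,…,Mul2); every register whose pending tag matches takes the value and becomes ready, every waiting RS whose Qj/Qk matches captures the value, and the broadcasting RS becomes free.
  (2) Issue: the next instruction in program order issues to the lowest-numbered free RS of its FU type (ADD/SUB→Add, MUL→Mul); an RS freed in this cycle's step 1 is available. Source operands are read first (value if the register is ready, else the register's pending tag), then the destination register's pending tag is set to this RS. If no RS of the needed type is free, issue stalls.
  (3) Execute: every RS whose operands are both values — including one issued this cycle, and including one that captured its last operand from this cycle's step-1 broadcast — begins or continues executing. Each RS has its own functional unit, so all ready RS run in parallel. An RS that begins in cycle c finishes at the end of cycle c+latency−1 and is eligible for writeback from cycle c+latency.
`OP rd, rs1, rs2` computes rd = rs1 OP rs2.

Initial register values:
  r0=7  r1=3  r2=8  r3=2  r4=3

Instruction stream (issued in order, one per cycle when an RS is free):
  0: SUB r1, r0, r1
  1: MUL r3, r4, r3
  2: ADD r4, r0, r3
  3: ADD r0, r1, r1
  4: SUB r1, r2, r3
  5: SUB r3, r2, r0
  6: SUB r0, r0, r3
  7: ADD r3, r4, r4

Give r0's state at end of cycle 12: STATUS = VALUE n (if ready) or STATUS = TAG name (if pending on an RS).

cycle 1: issue SUB r1<-Add1 // r0:7,r1:Add1,r2:8,r3:2,r4:3
cycle 2: issue MUL r3<-Mul1 // r0:7,r1:Add1,r2:8,r3:Mul1,r4:3
cycle 3: issue ADD r4<-Add2 // r0:7,r1:Add1,r2:8,r3:Mul1,r4:Add2
cycle 4: CDB Add1=4; issue ADD r0<-Add1 // r0:Add1,r1:4,r2:8,r3:Mul1,r4:Add2
cycle 5: issue SUB r1<-Add3 // r0:Add1,r1:Add3,r2:8,r3:Mul1,r4:Add2
cycle 6: CDB Mul1=6; stall // r0:Add1,r1:Add3,r2:8,r3:6,r4:Add2
cycle 7: CDB Add1=8; issue SUB r3<-Add1 // r0:8,r1:Add3,r2:8,r3:Add1,r4:Add2
cycle 8: stall // r0:8,r1:Add3,r2:8,r3:Add1,r4:Add2
cycle 9: CDB Add2=13; issue SUB r0<-Add2 // r0:Add2,r1:Add3,r2:8,r3:Add1,r4:13
cycle 10: CDB Add1=0; issue ADD r3<-Add1 // r0:Add2,r1:Add3,r2:8,r3:Add1,r4:13
cycle 11: CDB Add3=2 // r0:Add2,r1:2,r2:8,r3:Add1,r4:13
cycle 12: - // r0:Add2,r1:2,r2:8,r3:Add1,r4:13

STATUS = TAG Add2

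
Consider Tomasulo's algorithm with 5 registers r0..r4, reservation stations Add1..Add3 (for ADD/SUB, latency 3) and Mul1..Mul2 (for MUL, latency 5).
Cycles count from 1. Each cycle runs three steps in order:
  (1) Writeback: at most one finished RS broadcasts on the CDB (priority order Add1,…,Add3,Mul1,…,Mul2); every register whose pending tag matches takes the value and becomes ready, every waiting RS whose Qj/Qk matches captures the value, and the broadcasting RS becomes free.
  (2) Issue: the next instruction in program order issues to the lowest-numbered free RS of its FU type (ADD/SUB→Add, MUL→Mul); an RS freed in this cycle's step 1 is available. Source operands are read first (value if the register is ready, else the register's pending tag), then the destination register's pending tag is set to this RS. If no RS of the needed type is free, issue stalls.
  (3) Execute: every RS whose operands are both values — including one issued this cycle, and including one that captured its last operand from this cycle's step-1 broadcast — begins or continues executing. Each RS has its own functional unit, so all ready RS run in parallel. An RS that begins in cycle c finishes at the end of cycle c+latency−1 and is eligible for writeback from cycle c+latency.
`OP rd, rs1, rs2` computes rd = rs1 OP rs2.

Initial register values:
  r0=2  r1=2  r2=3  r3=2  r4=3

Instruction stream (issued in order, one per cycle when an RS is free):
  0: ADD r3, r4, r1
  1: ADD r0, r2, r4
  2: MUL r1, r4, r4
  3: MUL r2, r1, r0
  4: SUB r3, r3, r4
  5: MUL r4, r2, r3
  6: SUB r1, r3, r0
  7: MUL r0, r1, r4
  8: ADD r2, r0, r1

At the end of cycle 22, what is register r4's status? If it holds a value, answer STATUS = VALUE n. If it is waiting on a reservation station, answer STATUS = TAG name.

c1: issue ADD r3<-Add1 | r0:2,r1:2,r2:3,r3:Add1,r4:3
c2: issue ADD r0<-Add2 | r0:Add2,r1:2,r2:3,r3:Add1,r4:3
c3: issue MUL r1<-Mul1 | r0:Add2,r1:Mul1,r2:3,r3:Add1,r4:3
c4: CDB Add1=5; issue MUL r2<-Mul2 | r0:Add2,r1:Mul1,r2:Mul2,r3:5,r4:3
c5: CDB Add2=6; issue SUB r3<-Add1 | r0:6,r1:Mul1,r2:Mul2,r3:Add1,r4:3
c6: stall | r0:6,r1:Mul1,r2:Mul2,r3:Add1,r4:3
c7: stall | r0:6,r1:Mul1,r2:Mul2,r3:Add1,r4:3
c8: CDB Add1=2; stall | r0:6,r1:Mul1,r2:Mul2,r3:2,r4:3
c9: CDB Mul1=9; issue MUL r4<-Mul1 | r0:6,r1:9,r2:Mul2,r3:2,r4:Mul1
c10: issue SUB r1<-Add1 | r0:6,r1:Add1,r2:Mul2,r3:2,r4:Mul1
c11: stall | r0:6,r1:Add1,r2:Mul2,r3:2,r4:Mul1
c12: stall | r0:6,r1:Add1,r2:Mul2,r3:2,r4:Mul1
c13: CDB Add1=-4; stall | r0:6,r1:-4,r2:Mul2,r3:2,r4:Mul1
c14: CDB Mul2=54; issue MUL r0<-Mul2 | r0:Mul2,r1:-4,r2:54,r3:2,r4:Mul1
c15: issue ADD r2<-Add1 | r0:Mul2,r1:-4,r2:Add1,r3:2,r4:Mul1
c16: - | r0:Mul2,r1:-4,r2:Add1,r3:2,r4:Mul1
c17: - | r0:Mul2,r1:-4,r2:Add1,r3:2,r4:Mul1
c18: - | r0:Mul2,r1:-4,r2:Add1,r3:2,r4:Mul1
c19: CDB Mul1=108 | r0:Mul2,r1:-4,r2:Add1,r3:2,r4:108
c20: - | r0:Mul2,r1:-4,r2:Add1,r3:2,r4:108
c21: - | r0:Mul2,r1:-4,r2:Add1,r3:2,r4:108
c22: - | r0:Mul2,r1:-4,r2:Add1,r3:2,r4:108

STATUS = VALUE 108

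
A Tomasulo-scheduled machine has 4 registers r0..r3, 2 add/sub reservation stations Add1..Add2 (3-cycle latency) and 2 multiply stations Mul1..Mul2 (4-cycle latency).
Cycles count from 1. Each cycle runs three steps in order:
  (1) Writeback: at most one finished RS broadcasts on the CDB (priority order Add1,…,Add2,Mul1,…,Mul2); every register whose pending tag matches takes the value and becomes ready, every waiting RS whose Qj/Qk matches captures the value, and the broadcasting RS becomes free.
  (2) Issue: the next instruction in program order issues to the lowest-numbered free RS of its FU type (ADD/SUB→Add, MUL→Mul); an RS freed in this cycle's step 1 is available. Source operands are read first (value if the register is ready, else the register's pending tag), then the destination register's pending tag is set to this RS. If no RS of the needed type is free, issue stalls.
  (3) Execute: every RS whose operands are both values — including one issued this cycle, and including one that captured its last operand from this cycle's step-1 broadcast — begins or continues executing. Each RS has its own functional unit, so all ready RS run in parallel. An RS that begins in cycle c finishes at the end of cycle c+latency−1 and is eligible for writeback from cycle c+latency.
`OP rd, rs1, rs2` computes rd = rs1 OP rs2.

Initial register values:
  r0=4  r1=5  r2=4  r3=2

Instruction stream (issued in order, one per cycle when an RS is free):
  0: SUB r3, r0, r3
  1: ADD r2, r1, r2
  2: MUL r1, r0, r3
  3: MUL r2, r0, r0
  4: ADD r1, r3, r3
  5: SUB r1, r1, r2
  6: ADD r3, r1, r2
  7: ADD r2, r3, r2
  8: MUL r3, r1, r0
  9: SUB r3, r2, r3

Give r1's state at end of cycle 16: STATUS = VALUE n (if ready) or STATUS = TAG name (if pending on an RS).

  c1: issue SUB r3<-Add1  regs: r0:4,r1:5,r2:4,r3:Add1
  c2: issue ADD r2<-Add2  regs: r0:4,r1:5,r2:Add2,r3:Add1
  c3: issue MUL r1<-Mul1  regs: r0:4,r1:Mul1,r2:Add2,r3:Add1
  c4: CDB Add1=2; issue MUL r2<-Mul2  regs: r0:4,r1:Mul1,r2:Mul2,r3:2
  c5: CDB Add2=9; issue ADD r1<-Add1  regs: r0:4,r1:Add1,r2:Mul2,r3:2
  c6: issue SUB r1<-Add2  regs: r0:4,r1:Add2,r2:Mul2,r3:2
  c7: stall  regs: r0:4,r1:Add2,r2:Mul2,r3:2
  c8: CDB Add1=4; issue ADD r3<-Add1  regs: r0:4,r1:Add2,r2:Mul2,r3:Add1
  c9: CDB Mul1=8; stall  regs: r0:4,r1:Add2,r2:Mul2,r3:Add1
  c10: CDB Mul2=16; stall  regs: r0:4,r1:Add2,r2:16,r3:Add1
  c11: stall  regs: r0:4,r1:Add2,r2:16,r3:Add1
  c12: stall  regs: r0:4,r1:Add2,r2:16,r3:Add1
  c13: CDB Add2=-12; issue ADD r2<-Add2  regs: r0:4,r1:-12,r2:Add2,r3:Add1
  c14: issue MUL r3<-Mul1  regs: r0:4,r1:-12,r2:Add2,r3:Mul1
  c15: stall  regs: r0:4,r1:-12,r2:Add2,r3:Mul1
  c16: CDB Add1=4; issue SUB r3<-Add1  regs: r0:4,r1:-12,r2:Add2,r3:Add1

STATUS = VALUE -12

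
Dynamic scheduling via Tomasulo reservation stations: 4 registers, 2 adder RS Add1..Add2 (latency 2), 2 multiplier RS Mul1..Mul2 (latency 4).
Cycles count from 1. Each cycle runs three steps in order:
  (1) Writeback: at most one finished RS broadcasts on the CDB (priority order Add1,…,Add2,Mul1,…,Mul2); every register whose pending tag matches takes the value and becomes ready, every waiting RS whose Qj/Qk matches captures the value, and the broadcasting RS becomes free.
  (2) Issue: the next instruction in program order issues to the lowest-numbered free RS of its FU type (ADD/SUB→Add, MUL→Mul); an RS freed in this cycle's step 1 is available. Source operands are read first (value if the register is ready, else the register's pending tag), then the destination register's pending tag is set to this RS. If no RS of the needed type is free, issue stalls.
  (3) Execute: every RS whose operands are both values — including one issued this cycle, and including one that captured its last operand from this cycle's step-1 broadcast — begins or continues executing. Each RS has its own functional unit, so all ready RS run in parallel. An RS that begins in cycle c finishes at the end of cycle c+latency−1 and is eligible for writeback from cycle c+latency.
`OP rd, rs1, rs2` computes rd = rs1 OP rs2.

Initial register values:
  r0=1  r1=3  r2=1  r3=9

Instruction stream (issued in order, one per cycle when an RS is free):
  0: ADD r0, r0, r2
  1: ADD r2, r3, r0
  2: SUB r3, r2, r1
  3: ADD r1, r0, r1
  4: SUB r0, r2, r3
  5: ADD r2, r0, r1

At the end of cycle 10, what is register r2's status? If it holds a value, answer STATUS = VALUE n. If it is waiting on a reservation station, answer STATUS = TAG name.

cycle 1: issue ADD r0<-Add1 // r0:Add1,r1:3,r2:1,r3:9
cycle 2: issue ADD r2<-Add2 // r0:Add1,r1:3,r2:Add2,r3:9
cycle 3: CDB Add1=2; issue SUB r3<-Add1 // r0:2,r1:3,r2:Add2,r3:Add1
cycle 4: stall // r0:2,r1:3,r2:Add2,r3:Add1
cycle 5: CDB Add2=11; issue ADD r1<-Add2 // r0:2,r1:Add2,r2:11,r3:Add1
cycle 6: stall // r0:2,r1:Add2,r2:11,r3:Add1
cycle 7: CDB Add1=8; issue SUB r0<-Add1 // r0:Add1,r1:Add2,r2:11,r3:8
cycle 8: CDB Add2=5; issue ADD r2<-Add2 // r0:Add1,r1:5,r2:Add2,r3:8
cycle 9: CDB Add1=3 // r0:3,r1:5,r2:Add2,r3:8
cycle 10: - // r0:3,r1:5,r2:Add2,r3:8

STATUS = TAG Add2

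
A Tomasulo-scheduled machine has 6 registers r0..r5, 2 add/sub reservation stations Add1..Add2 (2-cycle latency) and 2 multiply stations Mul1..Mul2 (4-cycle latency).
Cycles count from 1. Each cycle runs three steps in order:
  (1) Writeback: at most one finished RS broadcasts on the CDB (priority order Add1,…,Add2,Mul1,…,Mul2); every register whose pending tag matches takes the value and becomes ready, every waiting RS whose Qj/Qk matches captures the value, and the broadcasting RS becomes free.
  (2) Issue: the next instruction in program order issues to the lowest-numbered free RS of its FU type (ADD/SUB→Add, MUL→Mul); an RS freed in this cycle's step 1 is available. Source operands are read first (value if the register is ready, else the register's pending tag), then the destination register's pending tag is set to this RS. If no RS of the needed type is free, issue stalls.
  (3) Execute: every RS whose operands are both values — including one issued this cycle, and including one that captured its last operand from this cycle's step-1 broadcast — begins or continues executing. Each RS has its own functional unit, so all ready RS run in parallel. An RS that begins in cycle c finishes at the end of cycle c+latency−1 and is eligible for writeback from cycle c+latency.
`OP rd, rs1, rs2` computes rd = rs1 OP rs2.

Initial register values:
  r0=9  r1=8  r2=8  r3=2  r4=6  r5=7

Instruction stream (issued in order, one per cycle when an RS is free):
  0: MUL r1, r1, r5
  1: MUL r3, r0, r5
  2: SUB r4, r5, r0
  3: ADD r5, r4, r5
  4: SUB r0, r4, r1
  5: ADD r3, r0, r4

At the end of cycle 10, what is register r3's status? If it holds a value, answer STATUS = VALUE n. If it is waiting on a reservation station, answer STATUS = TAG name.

c1: issue MUL r1<-Mul1 | r0:9,r1:Mul1,r2:8,r3:2,r4:6,r5:7
c2: issue MUL r3<-Mul2 | r0:9,r1:Mul1,r2:8,r3:Mul2,r4:6,r5:7
c3: issue SUB r4<-Add1 | r0:9,r1:Mul1,r2:8,r3:Mul2,r4:Add1,r5:7
c4: issue ADD r5<-Add2 | r0:9,r1:Mul1,r2:8,r3:Mul2,r4:Add1,r5:Add2
c5: CDB Add1=-2; issue SUB r0<-Add1 | r0:Add1,r1:Mul1,r2:8,r3:Mul2,r4:-2,r5:Add2
c6: CDB Mul1=56; stall | r0:Add1,r1:56,r2:8,r3:Mul2,r4:-2,r5:Add2
c7: CDB Add2=5; issue ADD r3<-Add2 | r0:Add1,r1:56,r2:8,r3:Add2,r4:-2,r5:5
c8: CDB Add1=-58 | r0:-58,r1:56,r2:8,r3:Add2,r4:-2,r5:5
c9: CDB Mul2=63 | r0:-58,r1:56,r2:8,r3:Add2,r4:-2,r5:5
c10: CDB Add2=-60 | r0:-58,r1:56,r2:8,r3:-60,r4:-2,r5:5

STATUS = VALUE -60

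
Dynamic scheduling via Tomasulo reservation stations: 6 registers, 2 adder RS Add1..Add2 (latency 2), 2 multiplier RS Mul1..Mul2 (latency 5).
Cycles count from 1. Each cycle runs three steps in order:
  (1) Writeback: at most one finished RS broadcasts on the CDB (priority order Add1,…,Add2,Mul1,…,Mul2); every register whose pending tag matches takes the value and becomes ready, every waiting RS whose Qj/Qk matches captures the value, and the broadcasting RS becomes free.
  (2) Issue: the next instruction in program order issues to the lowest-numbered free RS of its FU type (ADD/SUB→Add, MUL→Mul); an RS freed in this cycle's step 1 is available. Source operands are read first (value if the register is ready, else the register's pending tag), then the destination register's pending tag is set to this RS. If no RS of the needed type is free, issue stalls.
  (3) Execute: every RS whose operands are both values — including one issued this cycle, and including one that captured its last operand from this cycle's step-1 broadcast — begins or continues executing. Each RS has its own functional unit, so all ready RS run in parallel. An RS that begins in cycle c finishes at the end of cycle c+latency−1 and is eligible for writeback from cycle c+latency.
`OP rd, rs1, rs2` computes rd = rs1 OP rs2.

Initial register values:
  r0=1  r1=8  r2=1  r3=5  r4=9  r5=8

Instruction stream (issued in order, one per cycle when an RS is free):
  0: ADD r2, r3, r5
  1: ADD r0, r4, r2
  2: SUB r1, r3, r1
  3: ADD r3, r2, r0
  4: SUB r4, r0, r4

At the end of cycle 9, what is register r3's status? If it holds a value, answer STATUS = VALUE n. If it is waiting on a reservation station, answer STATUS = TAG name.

STATUS = VALUE 35

c1: issue ADD r2<-Add1 | r0:1,r1:8,r2:Add1,r3:5,r4:9,r5:8
c2: issue ADD r0<-Add2 | r0:Add2,r1:8,r2:Add1,r3:5,r4:9,r5:8
c3: CDB Add1=13; issue SUB r1<-Add1 | r0:Add2,r1:Add1,r2:13,r3:5,r4:9,r5:8
c4: stall | r0:Add2,r1:Add1,r2:13,r3:5,r4:9,r5:8
c5: CDB Add1=-3; issue ADD r3<-Add1 | r0:Add2,r1:-3,r2:13,r3:Add1,r4:9,r5:8
c6: CDB Add2=22; issue SUB r4<-Add2 | r0:22,r1:-3,r2:13,r3:Add1,r4:Add2,r5:8
c7: - | r0:22,r1:-3,r2:13,r3:Add1,r4:Add2,r5:8
c8: CDB Add1=35 | r0:22,r1:-3,r2:13,r3:35,r4:Add2,r5:8
c9: CDB Add2=13 | r0:22,r1:-3,r2:13,r3:35,r4:13,r5:8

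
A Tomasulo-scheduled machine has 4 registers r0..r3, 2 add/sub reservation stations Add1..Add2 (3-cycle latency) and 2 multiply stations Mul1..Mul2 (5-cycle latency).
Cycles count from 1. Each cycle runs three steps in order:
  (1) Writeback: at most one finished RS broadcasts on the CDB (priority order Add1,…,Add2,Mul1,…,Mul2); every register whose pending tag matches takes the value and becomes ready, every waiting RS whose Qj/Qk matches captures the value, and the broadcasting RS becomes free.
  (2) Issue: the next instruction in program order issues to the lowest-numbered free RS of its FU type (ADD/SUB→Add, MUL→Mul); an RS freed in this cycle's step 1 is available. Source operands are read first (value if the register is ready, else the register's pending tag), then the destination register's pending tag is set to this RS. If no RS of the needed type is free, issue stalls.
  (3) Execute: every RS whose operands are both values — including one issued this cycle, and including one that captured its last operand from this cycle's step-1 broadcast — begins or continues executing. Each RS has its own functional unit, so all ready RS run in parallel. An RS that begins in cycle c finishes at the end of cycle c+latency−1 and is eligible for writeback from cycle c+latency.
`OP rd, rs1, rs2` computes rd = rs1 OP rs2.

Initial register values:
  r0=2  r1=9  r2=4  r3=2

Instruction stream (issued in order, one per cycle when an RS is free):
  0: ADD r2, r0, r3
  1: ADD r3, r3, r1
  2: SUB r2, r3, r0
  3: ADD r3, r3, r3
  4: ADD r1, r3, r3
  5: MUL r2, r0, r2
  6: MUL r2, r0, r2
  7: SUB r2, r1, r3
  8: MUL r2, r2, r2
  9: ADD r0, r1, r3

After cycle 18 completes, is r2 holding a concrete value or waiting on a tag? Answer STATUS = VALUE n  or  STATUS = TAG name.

STATUS = TAG Mul1

c1: issue ADD r2<-Add1 | r0:2,r1:9,r2:Add1,r3:2
c2: issue ADD r3<-Add2 | r0:2,r1:9,r2:Add1,r3:Add2
c3: stall | r0:2,r1:9,r2:Add1,r3:Add2
c4: CDB Add1=4; issue SUB r2<-Add1 | r0:2,r1:9,r2:Add1,r3:Add2
c5: CDB Add2=11; issue ADD r3<-Add2 | r0:2,r1:9,r2:Add1,r3:Add2
c6: stall | r0:2,r1:9,r2:Add1,r3:Add2
c7: stall | r0:2,r1:9,r2:Add1,r3:Add2
c8: CDB Add1=9; issue ADD r1<-Add1 | r0:2,r1:Add1,r2:9,r3:Add2
c9: CDB Add2=22; issue MUL r2<-Mul1 | r0:2,r1:Add1,r2:Mul1,r3:22
c10: issue MUL r2<-Mul2 | r0:2,r1:Add1,r2:Mul2,r3:22
c11: issue SUB r2<-Add2 | r0:2,r1:Add1,r2:Add2,r3:22
c12: CDB Add1=44; stall | r0:2,r1:44,r2:Add2,r3:22
c13: stall | r0:2,r1:44,r2:Add2,r3:22
c14: CDB Mul1=18; issue MUL r2<-Mul1 | r0:2,r1:44,r2:Mul1,r3:22
c15: CDB Add2=22; issue ADD r0<-Add1 | r0:Add1,r1:44,r2:Mul1,r3:22
c16: - | r0:Add1,r1:44,r2:Mul1,r3:22
c17: - | r0:Add1,r1:44,r2:Mul1,r3:22
c18: CDB Add1=66 | r0:66,r1:44,r2:Mul1,r3:22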